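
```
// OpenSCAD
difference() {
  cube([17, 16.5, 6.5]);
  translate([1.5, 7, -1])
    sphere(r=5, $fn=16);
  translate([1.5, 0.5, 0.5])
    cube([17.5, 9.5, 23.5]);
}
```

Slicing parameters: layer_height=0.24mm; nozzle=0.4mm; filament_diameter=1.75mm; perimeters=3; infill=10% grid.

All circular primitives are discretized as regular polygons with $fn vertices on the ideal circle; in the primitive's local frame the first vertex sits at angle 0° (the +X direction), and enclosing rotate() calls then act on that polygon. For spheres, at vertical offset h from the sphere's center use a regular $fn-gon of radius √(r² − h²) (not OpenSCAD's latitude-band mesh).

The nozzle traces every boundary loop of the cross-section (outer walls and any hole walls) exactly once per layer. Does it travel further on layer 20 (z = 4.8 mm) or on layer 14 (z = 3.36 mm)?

layer 20 (z = 4.8 mm)

Layer 20 (z = 4.8): the cube is present — its section is the full 17×16.5 rectangle (perimeter 67.00 mm); the sphere at (1.5, 7) does not reach this height (|z−center|=5.800 > r=5); the cube at (1.5, 0.5) is present — its section is the full 17.5×9.5 rectangle (perimeter 54.00 mm); After the difference (first − rest): starting from the 17×16.5 cube, the 17.5×9.5 cube at (1.5, 0.5) partially overlaps it — only the 147.25 mm² overlap (of its 166.25 mm²) is removed, clipping the outline — boundary = 98.00 mm. So its perimeter = 98.00 mm. Layer 14 (z = 3.36): the cube is present — its section is the full 17×16.5 rectangle (perimeter 67.00 mm); the r=5 sphere at (1.5, 7) slices to a regular 16-gon of circumradius 2.448 (√(r²−h²) with h=4.36 from center) (perimeter = 2·16·2.448·sin(180°/16) = 15.28 mm); the 17.5×9.5 cube at (1.5, 0.5) contributes its full rectangle (perimeter 54.00 mm); Taking the first minus the rest: starting from the 17×16.5 cube, the r=5 sphere at (1.5, 7) partially overlaps it — only the 15.92 mm² overlap (of its 18.34 mm²) is removed, clipping the outline; the 17.5×9.5 cube at (1.5, 0.5) partially overlaps it — only the 138.08 mm² overlap (of its 166.25 mm²) is removed, clipping the outline — boundary = 92.60 mm. So its perimeter = 92.60 mm. Layer 20 is larger (98.00 vs 92.60 mm).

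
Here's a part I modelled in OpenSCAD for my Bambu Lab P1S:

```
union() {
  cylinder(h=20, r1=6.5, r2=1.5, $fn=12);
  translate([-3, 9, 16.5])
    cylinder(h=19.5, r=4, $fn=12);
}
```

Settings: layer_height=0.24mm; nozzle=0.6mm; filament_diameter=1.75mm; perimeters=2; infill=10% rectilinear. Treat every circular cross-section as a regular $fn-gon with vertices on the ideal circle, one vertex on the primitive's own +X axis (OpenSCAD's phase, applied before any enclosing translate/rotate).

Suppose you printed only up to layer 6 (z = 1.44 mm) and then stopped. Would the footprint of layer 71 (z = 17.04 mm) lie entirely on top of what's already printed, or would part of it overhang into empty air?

part overhangs

Compare the two slices. At z = 1.44: the cone (r1=6.5→r2=1.5) has section circumradius 6.140 here — a regular 12-gon (area = (12/2)·6.140²·sin(360°/12) = 113.10 mm²); the cylinder at (-3, 9) does not reach this height (z outside [16.5, 36]); Taking the union: only the cone is present, so the union is just that shape — area = 113.10 mm². At z = 17.04: the cone (r1=6.5→r2=1.5) has section circumradius 2.240 here — a regular 12-gon (area = (12/2)·2.240²·sin(360°/12) = 15.05 mm²); the r=4 cylinder at (-3, 9) contributes a regular 12-gon of circumradius 4 (area = (12/2)·4.000²·sin(360°/12) = 48.00 mm²); Taking the union: the 2 present regions are separate (no shared area or edge), so areas and boundary lengths simply add and each stays a separate island — area = 63.05 mm². Checking containment: at z = 17.04 the cross-section extends beyond the z = 1.44 cross-section by about 47.19 mm².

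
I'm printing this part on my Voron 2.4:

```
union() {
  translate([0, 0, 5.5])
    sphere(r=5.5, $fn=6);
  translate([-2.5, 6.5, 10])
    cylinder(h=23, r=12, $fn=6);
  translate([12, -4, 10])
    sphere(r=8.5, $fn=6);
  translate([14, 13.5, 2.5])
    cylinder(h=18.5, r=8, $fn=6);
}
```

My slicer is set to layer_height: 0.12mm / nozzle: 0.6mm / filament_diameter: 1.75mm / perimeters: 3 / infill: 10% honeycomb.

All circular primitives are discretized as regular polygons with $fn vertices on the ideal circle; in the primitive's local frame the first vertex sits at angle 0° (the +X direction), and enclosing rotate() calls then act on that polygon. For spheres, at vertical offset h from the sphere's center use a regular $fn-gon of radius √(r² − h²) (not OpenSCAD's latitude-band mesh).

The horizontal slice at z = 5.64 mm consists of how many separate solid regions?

At z = 5.64 mm: the r=5.5 sphere slices to a regular 6-gon of circumradius 5.498 (√(r²−h²) with h=0.14 from center); the cylinder at (-2.5, 6.5) is absent (z outside [10, 33]); the sphere at (12, -4): section is a regular 6-gon, circumradius = √(r²−h²) = √(8.5²−4.36²) = 7.297; the r=8 cylinder at (14, 13.5) contributes a regular 6-gon of circumradius 8; Combining (union): the 3 present regions are separate (no shared area or edge), so areas and boundary lengths simply add and each stays a separate island — 3 connected regions. The result has 3 disconnected regions.

3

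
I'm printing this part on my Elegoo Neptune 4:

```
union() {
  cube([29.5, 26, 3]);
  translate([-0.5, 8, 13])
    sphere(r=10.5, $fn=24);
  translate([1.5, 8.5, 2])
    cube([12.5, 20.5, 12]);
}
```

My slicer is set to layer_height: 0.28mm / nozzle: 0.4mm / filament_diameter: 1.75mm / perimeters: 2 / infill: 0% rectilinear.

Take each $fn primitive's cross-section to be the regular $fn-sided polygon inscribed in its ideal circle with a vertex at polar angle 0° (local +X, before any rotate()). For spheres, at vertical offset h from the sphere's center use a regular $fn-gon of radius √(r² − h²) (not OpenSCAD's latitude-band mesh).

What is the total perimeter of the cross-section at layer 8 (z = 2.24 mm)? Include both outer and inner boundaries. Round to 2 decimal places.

At z = 2.24 mm: the cube (footprint 29.5×26) is included at this height (perimeter 111.00 mm); the sphere at (-0.5, 8) is absent (|z−center|=10.760 > r=10.5); the 12.5×20.5 cube at (1.5, 8.5) contributes its full rectangle (perimeter 66.00 mm); Combining (union): the regions partially overlap (shared area 218.75 mm²), so the edge portions inside another operand are dropped and the merged outline is re-measured after clipping — boundary = 117.00 mm. Overall, the cross-section is a single solid region. Total boundary length (outer) = 117.00 mm.

117.00 mm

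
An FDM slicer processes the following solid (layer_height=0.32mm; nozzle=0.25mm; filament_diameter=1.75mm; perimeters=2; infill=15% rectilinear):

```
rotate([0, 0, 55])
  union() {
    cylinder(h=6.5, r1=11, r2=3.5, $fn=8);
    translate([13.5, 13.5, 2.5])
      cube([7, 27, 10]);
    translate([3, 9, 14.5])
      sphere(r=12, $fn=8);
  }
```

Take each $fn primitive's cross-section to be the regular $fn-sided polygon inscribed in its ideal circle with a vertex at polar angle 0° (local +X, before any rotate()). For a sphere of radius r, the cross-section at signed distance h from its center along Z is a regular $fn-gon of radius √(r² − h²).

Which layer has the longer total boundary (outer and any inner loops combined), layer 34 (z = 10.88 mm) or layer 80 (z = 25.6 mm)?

layer 34 (z = 10.88 mm)

Layer 34 (z = 10.88): the cone is not intersected at this z (z outside [0, 6.5]); the cube at (13.5, 13.5) is present — its section is the full 7×27 rectangle (perimeter 68.00 mm); the r=12 sphere at (3, 9) slices to a regular 8-gon of circumradius 11.441 (√(r²−h²) with h=3.62 from center) (perimeter = 2·8·11.441·sin(180°/8) = 70.05 mm); Merging all regions: the 2 present regions are separate (no shared area or edge), so areas and boundary lengths simply add and each stays a separate island — boundary = 138.05 mm; (rotated 55° about Z; rotation is an isometry so areas/perimeters/island counts are preserved). So its perimeter = 138.05 mm. Layer 80 (z = 25.6): the cone is absent (z outside [0, 6.5]); the cube at (13.5, 13.5) is not intersected at this z (z outside [2.5, 12.5]); the r=12 sphere at (3, 9) slices to a regular 8-gon of circumradius 4.560 (√(r²−h²) with h=11.1 from center) (perimeter = 2·8·4.560·sin(180°/8) = 27.92 mm); Combining (union): only the r=12 sphere at (3, 9) is present, so the union is just that shape — boundary = 27.92 mm; (rotated 55° about Z; rotation is an isometry so areas/perimeters/island counts are preserved). So its perimeter = 27.92 mm. Layer 34 is larger (138.05 vs 27.92 mm).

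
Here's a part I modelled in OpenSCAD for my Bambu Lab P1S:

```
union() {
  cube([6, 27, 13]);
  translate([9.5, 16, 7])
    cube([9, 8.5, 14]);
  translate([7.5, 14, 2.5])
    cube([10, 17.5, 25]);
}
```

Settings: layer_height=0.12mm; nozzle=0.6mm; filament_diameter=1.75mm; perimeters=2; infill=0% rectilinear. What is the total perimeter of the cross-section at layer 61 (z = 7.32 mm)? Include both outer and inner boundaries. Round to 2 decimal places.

123.00 mm

At z = 7.32 mm: the cube (footprint 6×27) is included at this height (perimeter 66.00 mm); the cube at (9.5, 16) (footprint 9×8.5) is included at this height (perimeter 35.00 mm); the 10×17.5 cube at (7.5, 14) contributes its full rectangle (perimeter 55.00 mm); Taking the union: the regions partially overlap (shared area 68.00 mm²), so the edge portions inside another operand are dropped and the merged outline is re-measured after clipping — boundary = 123.00 mm. Overall, the cross-section has 2 separate islands. Total boundary length (outer) = 123.00 mm.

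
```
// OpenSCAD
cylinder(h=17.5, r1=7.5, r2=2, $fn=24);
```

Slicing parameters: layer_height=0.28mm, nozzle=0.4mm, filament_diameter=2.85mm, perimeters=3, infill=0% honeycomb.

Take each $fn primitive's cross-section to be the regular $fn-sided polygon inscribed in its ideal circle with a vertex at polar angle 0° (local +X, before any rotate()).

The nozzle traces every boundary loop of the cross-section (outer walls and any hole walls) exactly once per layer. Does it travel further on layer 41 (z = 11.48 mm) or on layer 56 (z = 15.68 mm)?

Layer 41 (z = 11.48): the cone (r1=7.5→r2=2) has section circumradius 3.892 here — a regular 24-gon (perimeter = 2·24·3.892·sin(180°/24) = 24.38 mm). So its perimeter = 24.38 mm. Layer 56 (z = 15.68): the cone: at t=0.896 of its height the radius interpolates to r₁+(r₂−r₁)t = 2.572, giving a regular 24-gon of that circumradius (perimeter = 2·24·2.572·sin(180°/24) = 16.11 mm). So its perimeter = 16.11 mm. Layer 41 is larger (24.38 vs 16.11 mm).

layer 41 (z = 11.48 mm)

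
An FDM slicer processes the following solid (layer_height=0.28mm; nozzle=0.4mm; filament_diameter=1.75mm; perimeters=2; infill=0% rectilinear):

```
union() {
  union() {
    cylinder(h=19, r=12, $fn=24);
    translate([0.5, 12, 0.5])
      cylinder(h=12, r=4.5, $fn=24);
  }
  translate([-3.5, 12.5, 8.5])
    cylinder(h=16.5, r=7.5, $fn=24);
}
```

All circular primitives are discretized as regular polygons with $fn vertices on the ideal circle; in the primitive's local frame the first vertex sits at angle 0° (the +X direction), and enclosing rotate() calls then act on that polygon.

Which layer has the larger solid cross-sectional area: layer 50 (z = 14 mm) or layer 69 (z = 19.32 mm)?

Layer 50 (z = 14): the cylinder: section is a regular 24-gon, circumradius r=12 (area = (24/2)·12.000²·sin(360°/24) = 447.24 mm²); the cylinder at (0.5, 12) is absent (z outside [0.5, 12.5]); Merging all regions: only the r=12 cylinder is present, so the union is just that shape — area = 447.24 mm²; the r=7.5 cylinder at (-3.5, 12.5) contributes a regular 24-gon of circumradius 7.5 (area = (24/2)·7.500²·sin(360°/24) = 174.70 mm²); Taking the union: the regions partially overlap — summed areas 621.94 mm² minus the doubly-counted overlap 61.15 mm² gives 560.79 mm² — area = 560.79 mm². So its area = 560.79 mm². Layer 69 (z = 19.32): the cylinder is absent (z outside [0, 19]); the cylinder at (0.5, 12) is absent (z outside [0.5, 12.5]); Combining (union): nothing is present at this height; the cylinder at (-3.5, 12.5): section is a regular 24-gon, circumradius r=7.5 (area = (24/2)·7.500²·sin(360°/24) = 174.70 mm²); Merging all regions: only the r=7.5 cylinder at (-3.5, 12.5) is present, so the union is just that shape — area = 174.70 mm². So its area = 174.70 mm². Layer 50 is larger (560.79 vs 174.70 mm²).

layer 50 (z = 14 mm)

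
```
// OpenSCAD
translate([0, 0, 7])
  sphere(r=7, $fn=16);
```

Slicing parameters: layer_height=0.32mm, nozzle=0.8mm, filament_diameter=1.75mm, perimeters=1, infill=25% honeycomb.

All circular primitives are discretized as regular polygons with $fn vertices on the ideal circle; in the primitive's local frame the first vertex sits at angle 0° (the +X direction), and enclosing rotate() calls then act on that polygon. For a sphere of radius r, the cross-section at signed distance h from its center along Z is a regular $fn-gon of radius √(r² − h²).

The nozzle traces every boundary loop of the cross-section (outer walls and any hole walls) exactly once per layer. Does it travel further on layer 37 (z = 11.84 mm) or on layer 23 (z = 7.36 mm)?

Layer 37 (z = 11.84): the sphere: section is a regular 16-gon, circumradius = √(r²−h²) = √(7²−4.84²) = 5.057 (perimeter = 2·16·5.057·sin(180°/16) = 31.57 mm). So its perimeter = 31.57 mm. Layer 23 (z = 7.36): the r=7 sphere slices to a regular 16-gon of circumradius 6.991 (√(r²−h²) with h=0.36 from center) (perimeter = 2·16·6.991·sin(180°/16) = 43.64 mm). So its perimeter = 43.64 mm. Layer 23 is larger (43.64 vs 31.57 mm).

layer 23 (z = 7.36 mm)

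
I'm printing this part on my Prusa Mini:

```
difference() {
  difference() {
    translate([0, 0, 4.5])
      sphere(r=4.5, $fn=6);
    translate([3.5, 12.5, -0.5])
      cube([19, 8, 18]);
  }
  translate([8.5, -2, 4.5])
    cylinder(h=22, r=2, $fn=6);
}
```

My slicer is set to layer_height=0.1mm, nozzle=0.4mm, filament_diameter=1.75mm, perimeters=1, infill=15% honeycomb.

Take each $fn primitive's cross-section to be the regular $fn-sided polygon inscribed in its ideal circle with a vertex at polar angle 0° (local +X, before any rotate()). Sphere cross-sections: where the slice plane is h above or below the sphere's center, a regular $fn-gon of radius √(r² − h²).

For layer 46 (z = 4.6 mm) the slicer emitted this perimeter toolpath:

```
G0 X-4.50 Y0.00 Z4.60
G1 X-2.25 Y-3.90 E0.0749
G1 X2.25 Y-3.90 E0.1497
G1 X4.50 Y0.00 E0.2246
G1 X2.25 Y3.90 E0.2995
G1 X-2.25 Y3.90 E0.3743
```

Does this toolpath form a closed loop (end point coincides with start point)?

Start point (G0): (-4.50, 0.00). End point (last G1): the path does not return to the start — open.

no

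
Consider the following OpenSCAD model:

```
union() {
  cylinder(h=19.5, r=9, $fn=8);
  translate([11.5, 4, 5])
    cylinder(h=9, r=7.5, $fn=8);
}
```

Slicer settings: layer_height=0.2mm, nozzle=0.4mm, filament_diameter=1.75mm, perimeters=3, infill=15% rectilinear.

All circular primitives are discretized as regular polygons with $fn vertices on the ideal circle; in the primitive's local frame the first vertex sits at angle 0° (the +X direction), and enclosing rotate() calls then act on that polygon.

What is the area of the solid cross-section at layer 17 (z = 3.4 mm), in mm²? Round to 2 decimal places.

At z = 3.4 mm: the r=9 cylinder contributes a regular 8-gon of circumradius 9 (area = (8/2)·9.000²·sin(360°/8) = 229.10 mm²); the cylinder at (11.5, 4) is absent (z outside [5, 14]); Combining (union): only the r=9 cylinder is present, so the union is just that shape — area = 229.10 mm². Overall, the cross-section is a single solid region. Net area = 229.10 mm².

229.10 mm²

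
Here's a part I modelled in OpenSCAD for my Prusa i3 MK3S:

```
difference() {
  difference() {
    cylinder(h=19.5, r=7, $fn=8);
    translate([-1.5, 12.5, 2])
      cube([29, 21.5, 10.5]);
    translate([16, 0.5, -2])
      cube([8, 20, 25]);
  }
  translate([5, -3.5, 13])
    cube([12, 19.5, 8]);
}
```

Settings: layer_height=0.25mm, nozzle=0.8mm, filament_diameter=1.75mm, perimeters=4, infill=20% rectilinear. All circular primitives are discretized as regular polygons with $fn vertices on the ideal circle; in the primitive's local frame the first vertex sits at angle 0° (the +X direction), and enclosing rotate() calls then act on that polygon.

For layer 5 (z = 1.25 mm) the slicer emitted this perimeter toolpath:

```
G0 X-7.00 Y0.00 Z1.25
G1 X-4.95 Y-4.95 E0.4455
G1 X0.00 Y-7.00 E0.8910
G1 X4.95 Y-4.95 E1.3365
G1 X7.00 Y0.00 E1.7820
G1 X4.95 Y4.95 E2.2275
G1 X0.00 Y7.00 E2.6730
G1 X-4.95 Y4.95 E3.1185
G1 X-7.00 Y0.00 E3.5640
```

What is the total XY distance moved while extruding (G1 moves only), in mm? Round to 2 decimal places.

42.86 mm

Sum the Euclidean lengths of each G1 segment: total = 42.86 mm.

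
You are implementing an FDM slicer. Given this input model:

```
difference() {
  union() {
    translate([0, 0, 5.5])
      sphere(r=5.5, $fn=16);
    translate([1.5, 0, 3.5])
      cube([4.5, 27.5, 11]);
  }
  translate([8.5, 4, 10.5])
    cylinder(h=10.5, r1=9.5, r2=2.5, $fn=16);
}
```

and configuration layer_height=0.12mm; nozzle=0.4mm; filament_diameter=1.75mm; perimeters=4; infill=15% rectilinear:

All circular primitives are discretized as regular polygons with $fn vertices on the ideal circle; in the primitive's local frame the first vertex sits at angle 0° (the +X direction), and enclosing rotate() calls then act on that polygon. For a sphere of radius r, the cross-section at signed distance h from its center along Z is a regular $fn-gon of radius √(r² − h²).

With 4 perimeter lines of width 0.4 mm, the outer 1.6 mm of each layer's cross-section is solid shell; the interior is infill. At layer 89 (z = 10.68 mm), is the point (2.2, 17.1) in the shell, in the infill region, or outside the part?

shell

At z = 10.68 mm: the r=5.5 sphere slices to a regular 16-gon of circumradius 1.849 (√(r²−h²) with h=5.18 from center); the 4.5×27.5 cube at (1.5, 0) contributes its full rectangle; Combining (union): the regions partially overlap (shared area 0.23 mm²), so overlapping operands fuse into one piece — 1 connected region; the cone at (8.5, 4) (r1=9.5→r2=2.5) has section circumradius 9.380 here — a regular 16-gon; Subtracting the remaining from the first: starting from that combined region, the cone at (8.5, 4) partially overlaps it — only the 57.47 mm² overlap (of its 269.36 mm²) is removed, clipping the outline — 2 connected regions. Overall, the cross-section has 2 separate islands. The nearest boundary edge runs (1.50, 10.08)→(1.50, 27.50); distance from the point to it = 0.70 mm. (Shell/infill is judged within the island containing the point — the largest one.) The point is inside the cross-section, 0.70 mm from the nearest boundary — within the 1.6 mm shell band (4 × 0.4).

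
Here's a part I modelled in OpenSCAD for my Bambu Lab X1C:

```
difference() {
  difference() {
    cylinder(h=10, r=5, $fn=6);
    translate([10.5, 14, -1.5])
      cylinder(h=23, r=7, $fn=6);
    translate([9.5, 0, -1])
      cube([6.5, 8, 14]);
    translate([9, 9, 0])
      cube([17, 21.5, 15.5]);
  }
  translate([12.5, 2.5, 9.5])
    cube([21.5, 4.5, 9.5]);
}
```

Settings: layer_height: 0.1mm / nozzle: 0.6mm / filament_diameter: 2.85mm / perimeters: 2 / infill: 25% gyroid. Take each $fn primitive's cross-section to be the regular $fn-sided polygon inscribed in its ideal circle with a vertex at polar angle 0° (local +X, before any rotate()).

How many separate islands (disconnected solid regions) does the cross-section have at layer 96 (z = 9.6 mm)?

1

At z = 9.6 mm: the r=5 cylinder gives a regular 6-gon of circumradius 5 (constant along its height); the cylinder at (10.5, 14): section is a regular 6-gon, circumradius r=7; the cube at (9.5, 0) (footprint 6.5×8) is included at this height; the 17×21.5 cube at (9, 9) contributes its full rectangle; Subtracting the remaining from the first: starting from the r=5 cylinder, the r=7 cylinder at (10.5, 14) misses the remaining region (no effect); the 6.5×8 cube at (9.5, 0) misses the remaining region (no effect); the 17×21.5 cube at (9, 9) misses the remaining region (no effect) — 1 connected region; the 21.5×4.5 cube at (12.5, 2.5) contributes its full rectangle; Taking the first minus the rest: starting from the result so far, the 21.5×4.5 cube at (12.5, 2.5) misses the remaining region (no effect) — 1 connected region. Overall, the cross-section is a single solid region. Island count = 1.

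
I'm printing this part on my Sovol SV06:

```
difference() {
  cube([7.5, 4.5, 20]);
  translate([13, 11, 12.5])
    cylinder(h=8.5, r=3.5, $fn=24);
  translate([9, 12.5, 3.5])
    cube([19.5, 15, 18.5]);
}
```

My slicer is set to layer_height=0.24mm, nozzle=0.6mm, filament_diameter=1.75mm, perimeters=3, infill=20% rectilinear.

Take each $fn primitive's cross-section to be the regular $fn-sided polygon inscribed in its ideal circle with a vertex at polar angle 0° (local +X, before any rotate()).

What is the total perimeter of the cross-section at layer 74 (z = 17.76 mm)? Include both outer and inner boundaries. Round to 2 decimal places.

24.00 mm

At z = 17.76 mm: the cube is present — its section is the full 7.5×4.5 rectangle (perimeter 24.00 mm); the r=3.5 cylinder at (13, 11) contributes a regular 24-gon of circumradius 3.5 (perimeter = 2·24·3.500·sin(180°/24) = 21.93 mm); the 19.5×15 cube at (9, 12.5) contributes its full rectangle (perimeter 69.00 mm); Taking the first minus the rest: starting from the 7.5×4.5 cube, the r=3.5 cylinder at (13, 11) misses the remaining region (no effect); the 19.5×15 cube at (9, 12.5) misses the remaining region (no effect) — boundary = 24.00 mm. Overall, the cross-section is a single solid region. Total boundary length (outer) = 24.00 mm.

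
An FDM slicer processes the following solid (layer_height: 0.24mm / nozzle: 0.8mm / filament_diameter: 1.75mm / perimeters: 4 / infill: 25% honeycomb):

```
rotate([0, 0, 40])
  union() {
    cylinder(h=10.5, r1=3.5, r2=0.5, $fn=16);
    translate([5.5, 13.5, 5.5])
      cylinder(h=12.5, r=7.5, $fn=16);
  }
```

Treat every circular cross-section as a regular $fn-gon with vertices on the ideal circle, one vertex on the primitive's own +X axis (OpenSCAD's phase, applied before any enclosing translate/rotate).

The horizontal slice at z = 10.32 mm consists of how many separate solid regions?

2

At z = 10.32 mm: the cone contributes a regular 16-gon of circumradius 0.551 (interpolated between r1=3.5 and r2=0.5 at t=0.983); the r=7.5 cylinder at (5.5, 13.5) gives a regular 16-gon of circumradius 7.5 (constant along its height); Taking the union: the 2 present regions are separate (no shared area or edge), so areas and boundary lengths simply add and each stays a separate island — 2 connected regions; (whole slice rotated 40° about Z — lengths, areas and connectivity unchanged). The result has 2 disconnected regions.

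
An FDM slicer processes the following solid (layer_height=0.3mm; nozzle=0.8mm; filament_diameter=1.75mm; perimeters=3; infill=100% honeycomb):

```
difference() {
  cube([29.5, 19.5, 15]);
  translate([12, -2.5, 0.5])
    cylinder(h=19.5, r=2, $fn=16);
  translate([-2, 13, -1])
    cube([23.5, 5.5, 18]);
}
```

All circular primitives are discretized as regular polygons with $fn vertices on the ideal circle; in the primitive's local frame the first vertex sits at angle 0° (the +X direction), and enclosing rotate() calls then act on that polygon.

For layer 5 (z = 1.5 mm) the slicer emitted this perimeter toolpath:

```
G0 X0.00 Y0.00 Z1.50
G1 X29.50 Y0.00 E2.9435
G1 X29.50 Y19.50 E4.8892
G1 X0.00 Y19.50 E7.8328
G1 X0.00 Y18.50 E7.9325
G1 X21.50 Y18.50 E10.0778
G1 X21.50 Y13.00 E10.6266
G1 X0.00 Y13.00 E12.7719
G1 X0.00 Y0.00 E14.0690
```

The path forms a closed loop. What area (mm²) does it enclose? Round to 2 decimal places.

Apply the shoelace formula to the sequence of (X, Y) vertices; enclosed area = 457.00 mm².

457.00 mm²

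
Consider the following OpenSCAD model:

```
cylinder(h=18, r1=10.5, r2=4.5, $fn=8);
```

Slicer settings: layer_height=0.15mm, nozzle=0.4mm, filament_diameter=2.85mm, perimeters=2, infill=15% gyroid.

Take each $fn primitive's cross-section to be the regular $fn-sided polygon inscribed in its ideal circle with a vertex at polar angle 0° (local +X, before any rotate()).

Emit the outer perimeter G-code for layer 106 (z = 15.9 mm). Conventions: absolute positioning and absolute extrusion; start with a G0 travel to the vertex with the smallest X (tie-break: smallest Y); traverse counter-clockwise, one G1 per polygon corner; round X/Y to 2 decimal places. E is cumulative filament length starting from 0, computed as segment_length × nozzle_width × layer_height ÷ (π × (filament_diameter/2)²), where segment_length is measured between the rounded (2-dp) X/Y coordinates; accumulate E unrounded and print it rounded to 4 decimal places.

G0 X-5.20 Y0.00 Z15.90
G1 X-3.68 Y-3.68 E0.0374
G1 X0.00 Y-5.20 E0.0749
G1 X3.68 Y-3.68 E0.1123
G1 X5.20 Y0.00 E0.1498
G1 X3.68 Y3.68 E0.1872
G1 X0.00 Y5.20 E0.2247
G1 X-3.68 Y3.68 E0.2621
G1 X-5.20 Y0.00 E0.2996

At z = 15.9 mm: the cone (r1=10.5→r2=4.5) has section circumradius 5.200 here — a regular 8-gon. The outline is a single polygon with 8 vertices. Extrusion per mm of travel: 0.4 × 0.15 / (π × 1.425²) = 0.009405. Accumulating E over each segment gives final E = 0.2996.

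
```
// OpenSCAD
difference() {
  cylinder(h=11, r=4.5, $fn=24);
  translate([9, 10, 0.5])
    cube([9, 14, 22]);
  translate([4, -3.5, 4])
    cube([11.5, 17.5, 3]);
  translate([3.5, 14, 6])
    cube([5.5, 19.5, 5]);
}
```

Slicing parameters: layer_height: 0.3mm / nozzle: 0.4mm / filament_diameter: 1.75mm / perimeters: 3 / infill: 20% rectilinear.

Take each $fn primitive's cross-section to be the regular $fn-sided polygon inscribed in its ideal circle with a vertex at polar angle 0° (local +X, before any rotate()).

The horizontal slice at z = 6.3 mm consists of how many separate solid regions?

1

At z = 6.3 mm: the cylinder: section is a regular 24-gon, circumradius r=4.5; the cube at (9, 10) (footprint 9×14) is included at this height; the 11.5×17.5 cube at (4, -3.5) contributes its full rectangle; the cube at (3.5, 14) (footprint 5.5×19.5) is included at this height; Subtracting the remaining from the first: starting from the r=4.5 cylinder, the 9×14 cube at (9, 10) misses the remaining region (no effect); the 11.5×17.5 cube at (4, -3.5) partially overlaps it — only the 1.28 mm² overlap (of its 201.25 mm²) is removed, clipping the outline; the 5.5×19.5 cube at (3.5, 14) misses the remaining region (no effect) — 1 connected region. The result has 1 disconnected region.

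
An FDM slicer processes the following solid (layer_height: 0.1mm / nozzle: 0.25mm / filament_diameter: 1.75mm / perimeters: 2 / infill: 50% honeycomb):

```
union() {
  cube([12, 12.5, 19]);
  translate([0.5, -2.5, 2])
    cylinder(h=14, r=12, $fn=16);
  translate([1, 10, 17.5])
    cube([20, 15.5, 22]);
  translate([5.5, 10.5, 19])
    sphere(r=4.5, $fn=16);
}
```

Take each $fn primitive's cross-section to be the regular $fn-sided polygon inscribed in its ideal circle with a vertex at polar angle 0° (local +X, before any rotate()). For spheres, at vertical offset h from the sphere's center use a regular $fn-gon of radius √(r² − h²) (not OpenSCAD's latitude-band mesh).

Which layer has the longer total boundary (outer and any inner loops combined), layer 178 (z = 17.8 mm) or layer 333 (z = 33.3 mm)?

layer 178 (z = 17.8 mm)

Layer 178 (z = 17.8): the cube is present — its section is the full 12×12.5 rectangle (perimeter 49.00 mm); the cylinder at (0.5, -2.5) is absent (z outside [2, 16]); the 20×15.5 cube at (1, 10) contributes its full rectangle (perimeter 71.00 mm); the r=4.5 sphere at (5.5, 10.5) slices to a regular 16-gon of circumradius 4.337 (√(r²−h²) with h=1.2 from center) (perimeter = 2·16·4.337·sin(180°/16) = 27.08 mm); Taking the union: the regions partially overlap (shared area 85.09 mm²), so the edge portions inside another operand are dropped and the merged outline is re-measured after clipping — boundary = 93.00 mm. So its perimeter = 93.00 mm. Layer 333 (z = 33.3): the cube is not intersected at this z (z outside [0, 19]); the cylinder at (0.5, -2.5) is absent (z outside [2, 16]); the cube at (1, 10) (footprint 20×15.5) is included at this height (perimeter 71.00 mm); the sphere at (5.5, 10.5) does not reach this height (|z−center|=14.300 > r=4.5); Taking the union: only the 20×15.5 cube at (1, 10) is present, so the union is just that shape — boundary = 71.00 mm. So its perimeter = 71.00 mm. Layer 178 is larger (93.00 vs 71.00 mm).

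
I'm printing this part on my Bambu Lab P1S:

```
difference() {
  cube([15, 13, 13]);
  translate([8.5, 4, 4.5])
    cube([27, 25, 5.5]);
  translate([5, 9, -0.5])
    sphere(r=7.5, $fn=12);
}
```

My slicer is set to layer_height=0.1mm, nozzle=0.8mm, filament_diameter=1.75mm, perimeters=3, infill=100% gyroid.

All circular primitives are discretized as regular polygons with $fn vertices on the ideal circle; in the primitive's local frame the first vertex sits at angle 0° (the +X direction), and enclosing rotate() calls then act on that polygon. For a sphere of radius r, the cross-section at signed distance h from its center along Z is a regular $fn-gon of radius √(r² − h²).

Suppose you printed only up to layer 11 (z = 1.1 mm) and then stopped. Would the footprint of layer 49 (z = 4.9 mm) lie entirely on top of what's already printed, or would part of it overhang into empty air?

Compare the two slices. At z = 1.1: the cube (footprint 15×13) is included at this height (area 195.00 mm²); the cube at (8.5, 4) is not intersected at this z (z outside [4.5, 10]); the r=7.5 sphere at (5, 9) contributes a regular 12-gon of circumradius √(7.5²−1.6²) = 7.327 (area = (12/2)·7.327²·sin(360°/12) = 161.07 mm²); Taking the first minus the rest: starting from the 15×13 cube (195.00 mm²), the r=7.5 sphere at (5, 9) partially overlaps it — only the 120.03 mm² overlap (of its 161.07 mm²) is removed, clipping the outline — area = 74.97 mm². At z = 4.9: the cube (footprint 15×13) is included at this height (area 195.00 mm²); the cube at (8.5, 4) (footprint 27×25) is included at this height (area 675.00 mm²); the sphere at (5, 9): section is a regular 12-gon, circumradius = √(r²−h²) = √(7.5²−5.4²) = 5.205 (area = (12/2)·5.205²·sin(360°/12) = 81.27 mm²); Subtracting the remaining from the first: starting from the 15×13 cube (195.00 mm²), the 27×25 cube at (8.5, 4) partially overlaps it — only the 58.50 mm² overlap (of its 675.00 mm²) is removed, clipping the outline; the r=7.5 sphere at (5, 9) partially overlaps it — only the 68.33 mm² overlap (of its 81.27 mm²) is removed, clipping the outline — area = 68.17 mm². Checking containment: at z = 4.9 the cross-section extends beyond the z = 1.1 cross-section by about 23.44 mm².

part overhangs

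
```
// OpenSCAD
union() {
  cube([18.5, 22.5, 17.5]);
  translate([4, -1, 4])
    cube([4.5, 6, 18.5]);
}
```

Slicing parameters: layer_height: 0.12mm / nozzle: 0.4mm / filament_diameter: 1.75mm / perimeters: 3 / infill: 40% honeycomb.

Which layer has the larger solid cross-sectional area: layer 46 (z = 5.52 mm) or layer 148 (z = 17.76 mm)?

layer 46 (z = 5.52 mm)

Layer 46 (z = 5.52): the cube (footprint 18.5×22.5) is included at this height (area 416.25 mm²); the cube at (4, -1) is present — its section is the full 4.5×6 rectangle (area 27.00 mm²); Taking the union: the regions partially overlap — summed areas 443.25 mm² minus the doubly-counted overlap 22.50 mm² gives 420.75 mm² — area = 420.75 mm². So its area = 420.75 mm². Layer 148 (z = 17.76): the cube is absent (z outside [0, 17.5]); the cube at (4, -1) is present — its section is the full 4.5×6 rectangle (area 27.00 mm²); Merging all regions: only the 4.5×6 cube at (4, -1) is present, so the union is just that shape — area = 27.00 mm². So its area = 27.00 mm². Layer 46 is larger (420.75 vs 27.00 mm²).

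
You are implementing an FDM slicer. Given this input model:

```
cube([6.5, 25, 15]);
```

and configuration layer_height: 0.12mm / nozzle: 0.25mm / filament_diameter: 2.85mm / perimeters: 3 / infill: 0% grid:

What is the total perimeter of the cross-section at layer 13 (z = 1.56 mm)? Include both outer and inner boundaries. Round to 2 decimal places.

At z = 1.56 mm: the cube is present — its section is the full 6.5×25 rectangle (perimeter 63.00 mm). Overall, the cross-section is a single solid region. Total boundary length (outer) = 63.00 mm.

63.00 mm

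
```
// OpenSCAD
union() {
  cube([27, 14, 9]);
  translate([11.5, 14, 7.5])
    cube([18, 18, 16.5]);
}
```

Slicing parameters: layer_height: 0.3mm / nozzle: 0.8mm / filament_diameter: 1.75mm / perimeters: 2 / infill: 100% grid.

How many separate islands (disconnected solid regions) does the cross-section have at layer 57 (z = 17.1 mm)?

At z = 17.1 mm: the cube is absent (z outside [0, 9]); the cube at (11.5, 14) (footprint 18×18) is included at this height; Taking the union: only the 18×18 cube at (11.5, 14) is present, so the union is just that shape — 1 connected region. Overall, the cross-section is a single solid region. Island count = 1.

1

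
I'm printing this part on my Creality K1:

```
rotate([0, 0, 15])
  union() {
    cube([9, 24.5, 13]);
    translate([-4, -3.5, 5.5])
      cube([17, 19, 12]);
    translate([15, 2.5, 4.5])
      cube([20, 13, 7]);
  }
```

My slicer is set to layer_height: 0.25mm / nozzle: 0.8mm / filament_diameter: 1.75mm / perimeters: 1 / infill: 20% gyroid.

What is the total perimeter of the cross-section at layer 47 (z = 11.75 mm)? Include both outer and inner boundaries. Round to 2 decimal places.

At z = 11.75 mm: the 9×24.5 cube contributes its full rectangle (perimeter 67.00 mm); the cube at (-4, -3.5) (footprint 17×19) is included at this height (perimeter 72.00 mm); the cube at (15, 2.5) does not reach this height (z outside [4.5, 11.5]); Merging all regions: the regions partially overlap (shared area 139.50 mm²), so the edge portions inside another operand are dropped and the merged outline is re-measured after clipping — boundary = 90.00 mm; (whole slice rotated 15° about Z — lengths, areas and connectivity unchanged). Overall, the cross-section is a single solid region. Total boundary length (outer) = 90.00 mm.

90.00 mm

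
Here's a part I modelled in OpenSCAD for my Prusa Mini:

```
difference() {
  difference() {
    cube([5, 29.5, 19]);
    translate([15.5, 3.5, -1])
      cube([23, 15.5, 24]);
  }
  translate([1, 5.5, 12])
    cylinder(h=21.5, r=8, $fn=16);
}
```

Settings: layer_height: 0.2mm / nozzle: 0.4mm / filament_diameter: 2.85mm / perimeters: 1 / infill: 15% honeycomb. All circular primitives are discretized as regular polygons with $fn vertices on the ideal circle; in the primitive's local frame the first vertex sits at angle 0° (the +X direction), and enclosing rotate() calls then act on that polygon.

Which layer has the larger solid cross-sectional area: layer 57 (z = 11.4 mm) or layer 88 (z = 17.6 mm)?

layer 57 (z = 11.4 mm)

Layer 57 (z = 11.4): the 5×29.5 cube contributes its full rectangle (area 147.50 mm²); the cube at (15.5, 3.5) (footprint 23×15.5) is included at this height (area 356.50 mm²); Subtracting the remaining from the first: starting from the 5×29.5 cube (147.50 mm²), the 23×15.5 cube at (15.5, 3.5) misses the remaining region (no effect) — area = 147.50 mm²; the cylinder at (1, 5.5) does not reach this height (z outside [12, 33.5]); Subtracting the remaining from the first: none of the subtracted shapes is present at this height, so that combined region is unchanged — area = 147.50 mm². So its area = 147.50 mm². Layer 88 (z = 17.6): the cube is present — its section is the full 5×29.5 rectangle (area 147.50 mm²); the cube at (15.5, 3.5) is present — its section is the full 23×15.5 rectangle (area 356.50 mm²); After the difference (first − rest): starting from the 5×29.5 cube (147.50 mm²), the 23×15.5 cube at (15.5, 3.5) misses the remaining region (no effect) — area = 147.50 mm²; the cylinder at (1, 5.5): section is a regular 16-gon, circumradius r=8 (area = (16/2)·8.000²·sin(360°/16) = 195.93 mm²); Taking the first minus the rest: starting from the result so far (147.50 mm²), the r=8 cylinder at (1, 5.5) partially overlaps it — only the 65.60 mm² overlap (of its 195.93 mm²) is removed, clipping the outline — area = 81.90 mm². So its area = 81.90 mm². Layer 57 is larger (147.50 vs 81.90 mm²).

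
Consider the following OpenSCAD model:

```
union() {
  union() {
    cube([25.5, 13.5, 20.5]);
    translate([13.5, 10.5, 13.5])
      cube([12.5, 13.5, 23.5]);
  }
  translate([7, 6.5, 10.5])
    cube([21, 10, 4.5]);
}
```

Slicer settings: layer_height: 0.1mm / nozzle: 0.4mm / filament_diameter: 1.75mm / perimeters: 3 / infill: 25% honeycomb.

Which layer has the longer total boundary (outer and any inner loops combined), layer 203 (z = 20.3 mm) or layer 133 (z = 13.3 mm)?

Layer 203 (z = 20.3): the cube is present — its section is the full 25.5×13.5 rectangle (perimeter 78.00 mm); the 12.5×13.5 cube at (13.5, 10.5) contributes its full rectangle (perimeter 52.00 mm); Taking the union: the regions partially overlap (shared area 36.00 mm²), so the edge portions inside another operand are dropped and the merged outline is re-measured after clipping — boundary = 100.00 mm; the cube at (7, 6.5) is not intersected at this z (z outside [10.5, 15]); Combining (union): only that combined region is present, so the union is just that shape — boundary = 100.00 mm. So its perimeter = 100.00 mm. Layer 133 (z = 13.3): the cube (footprint 25.5×13.5) is included at this height (perimeter 78.00 mm); the cube at (13.5, 10.5) is not intersected at this z (z outside [13.5, 37]); Merging all regions: only the 25.5×13.5 cube is present, so the union is just that shape — boundary = 78.00 mm; the cube at (7, 6.5) (footprint 21×10) is included at this height (perimeter 62.00 mm); Combining (union): the regions partially overlap (shared area 129.50 mm²), so the edge portions inside another operand are dropped and the merged outline is re-measured after clipping — boundary = 89.00 mm. So its perimeter = 89.00 mm. Layer 203 is larger (100.00 vs 89.00 mm).

layer 203 (z = 20.3 mm)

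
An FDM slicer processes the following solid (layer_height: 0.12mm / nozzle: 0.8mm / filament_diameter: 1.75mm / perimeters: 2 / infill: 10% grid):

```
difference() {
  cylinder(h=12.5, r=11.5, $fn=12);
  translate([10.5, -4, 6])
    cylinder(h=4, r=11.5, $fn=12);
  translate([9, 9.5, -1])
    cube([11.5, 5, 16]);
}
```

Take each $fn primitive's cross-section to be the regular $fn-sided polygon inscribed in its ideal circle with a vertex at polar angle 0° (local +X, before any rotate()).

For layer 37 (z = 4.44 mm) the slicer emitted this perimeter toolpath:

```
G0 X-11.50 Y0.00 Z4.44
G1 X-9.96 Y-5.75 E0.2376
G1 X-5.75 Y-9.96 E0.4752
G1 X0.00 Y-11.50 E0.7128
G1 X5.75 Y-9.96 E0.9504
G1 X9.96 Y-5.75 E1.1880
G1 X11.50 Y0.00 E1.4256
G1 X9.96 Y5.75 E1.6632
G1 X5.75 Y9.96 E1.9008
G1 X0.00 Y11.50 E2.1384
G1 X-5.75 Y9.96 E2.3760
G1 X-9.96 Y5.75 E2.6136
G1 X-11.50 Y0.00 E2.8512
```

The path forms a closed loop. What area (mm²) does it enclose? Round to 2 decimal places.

Apply the shoelace formula to the sequence of (X, Y) vertices; enclosed area = 396.78 mm².

396.78 mm²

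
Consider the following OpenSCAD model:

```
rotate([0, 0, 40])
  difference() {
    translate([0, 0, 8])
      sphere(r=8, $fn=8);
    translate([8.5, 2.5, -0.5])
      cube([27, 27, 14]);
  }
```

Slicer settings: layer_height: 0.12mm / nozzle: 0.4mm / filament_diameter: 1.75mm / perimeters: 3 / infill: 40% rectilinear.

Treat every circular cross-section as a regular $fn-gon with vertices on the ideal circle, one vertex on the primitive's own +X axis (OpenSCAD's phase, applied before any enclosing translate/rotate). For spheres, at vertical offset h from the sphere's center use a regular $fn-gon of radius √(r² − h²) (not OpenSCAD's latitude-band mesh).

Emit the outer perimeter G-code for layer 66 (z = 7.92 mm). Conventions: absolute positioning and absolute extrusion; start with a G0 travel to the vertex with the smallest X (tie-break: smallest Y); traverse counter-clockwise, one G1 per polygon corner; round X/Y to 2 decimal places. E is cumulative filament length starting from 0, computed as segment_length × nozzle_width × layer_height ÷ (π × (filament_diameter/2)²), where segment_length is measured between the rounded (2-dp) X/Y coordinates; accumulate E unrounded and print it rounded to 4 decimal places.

G0 X-7.97 Y0.70 Z7.92
G1 X-6.13 Y-5.14 E0.1222
G1 X-0.70 Y-7.97 E0.2444
G1 X5.14 Y-6.13 E0.3666
G1 X7.97 Y-0.70 E0.4888
G1 X6.13 Y5.14 E0.6110
G1 X0.70 Y7.97 E0.7332
G1 X-5.14 Y6.13 E0.8554
G1 X-7.97 Y0.70 E0.9775

At z = 7.92 mm: the r=8 sphere slices to a regular 8-gon of circumradius 8.000 (√(r²−h²) with h=0.08 from center); the 27×27 cube at (8.5, 2.5) contributes its full rectangle; Taking the first minus the rest: starting from the r=8 sphere, the 27×27 cube at (8.5, 2.5) misses the remaining region (no effect) — 1 connected region; (whole slice rotated 40° about Z — lengths, areas and connectivity unchanged). The outline is a single polygon with 8 vertices. Extrusion per mm of travel: 0.4 × 0.12 / (π × 0.875²) = 0.019956. Accumulating E over each segment gives final E = 0.9775.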